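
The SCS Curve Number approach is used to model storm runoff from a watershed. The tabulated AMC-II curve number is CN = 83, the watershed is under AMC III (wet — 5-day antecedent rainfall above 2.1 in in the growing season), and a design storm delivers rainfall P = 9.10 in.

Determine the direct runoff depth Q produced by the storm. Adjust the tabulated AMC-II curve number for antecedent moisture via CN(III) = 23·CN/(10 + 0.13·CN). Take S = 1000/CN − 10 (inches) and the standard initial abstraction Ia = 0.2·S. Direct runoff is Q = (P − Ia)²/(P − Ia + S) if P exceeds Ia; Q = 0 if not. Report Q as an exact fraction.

Q = 29008561761/3575919710 in ≈ 8.112 in

Adjust CN=83 to AMC III: 23·83/(10 + 0.13·83) → 1909 ÷ (2079/100) = 190900/2079 ≈ 91.823
Retention S: 1000/CN − 10 with CN=91.823 → S = 1700/1909 ≈ 0.891 in
Initial abstraction Ia = S/5 = (1700/1909)/5 = 340/1909 ≈ 0.178 in
P − Ia = 9.100 − 0.178 = 170319/19090 ≈ 8.922 in (> 0, runoff occurs)
Runoff Q = (P−Ia)²/(P−Ia+S) = (8.922)²/(8.922+0.891) = 29008561761/3575919710 ≈ 8.112 in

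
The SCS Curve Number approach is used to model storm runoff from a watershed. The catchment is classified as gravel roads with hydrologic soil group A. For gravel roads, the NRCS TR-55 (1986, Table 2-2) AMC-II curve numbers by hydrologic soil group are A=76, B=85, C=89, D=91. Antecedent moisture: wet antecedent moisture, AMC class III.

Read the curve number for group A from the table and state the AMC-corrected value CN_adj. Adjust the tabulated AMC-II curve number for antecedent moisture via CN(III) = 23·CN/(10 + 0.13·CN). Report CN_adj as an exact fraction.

NRCS table: gravel roads, soil group A → CN(II) = 76
CN(III) from CN(II)=76: (23·76)/(10 + 0.13·76) = 43700/497 ≈ 87.928

CN_adj = 43700/497 ≈ 87.928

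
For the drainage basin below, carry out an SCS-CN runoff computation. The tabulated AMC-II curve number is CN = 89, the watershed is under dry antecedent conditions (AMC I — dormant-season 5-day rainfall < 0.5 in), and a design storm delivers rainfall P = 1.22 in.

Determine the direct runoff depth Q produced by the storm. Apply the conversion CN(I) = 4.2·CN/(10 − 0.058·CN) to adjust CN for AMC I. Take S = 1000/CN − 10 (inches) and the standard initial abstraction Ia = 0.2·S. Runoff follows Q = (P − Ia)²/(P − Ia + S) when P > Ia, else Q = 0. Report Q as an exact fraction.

CN(I) from CN(II)=89: (4.2·89)/(10 − 0.058·89) = 186900/2419 ≈ 77.263
Retention S: 1000/CN − 10 with CN=77.263 → S = 5500/1869 ≈ 2.943 in
Ia = 0.2S: 0.2·2.943 = 0.589 in (exactly 1100/1869)
Since P=1.220 > Ia=0.589: effective rainfall P−Ia = 59009/93450 in
Q: (59009/93450)² ÷ (334009/93450) = 3482062081/31213141050 in (≈ 0.112 in)

Q = 3482062081/31213141050 in ≈ 0.112 in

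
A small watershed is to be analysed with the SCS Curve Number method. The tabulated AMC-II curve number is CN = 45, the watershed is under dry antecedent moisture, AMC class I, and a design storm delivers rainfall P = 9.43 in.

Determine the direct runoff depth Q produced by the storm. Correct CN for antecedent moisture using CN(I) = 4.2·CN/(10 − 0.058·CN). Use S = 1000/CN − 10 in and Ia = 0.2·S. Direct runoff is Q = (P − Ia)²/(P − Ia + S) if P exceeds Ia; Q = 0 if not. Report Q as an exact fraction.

Q = 4654923529/11684490300 in ≈ 0.398 in

Adjust CN=45 to AMC I: 4.2·45/(10 − 0.058·45) → 189 ÷ (739/100) = 18900/739 ≈ 25.575
Retention S: 1000/CN − 10 with CN=25.575 → S = 5500/189 ≈ 29.101 in
Initial abstraction Ia = S/5 = (5500/189)/5 = 1100/189 ≈ 5.820 in
Since P=9.430 > Ia=5.820: effective rainfall P−Ia = 68227/18900 in
Q = (68227/18900)²/((68227/18900) + 5500/189) = (4654923529/357210000)/(618227/18900) = 4654923529/11684490300 in ≈ 0.398 in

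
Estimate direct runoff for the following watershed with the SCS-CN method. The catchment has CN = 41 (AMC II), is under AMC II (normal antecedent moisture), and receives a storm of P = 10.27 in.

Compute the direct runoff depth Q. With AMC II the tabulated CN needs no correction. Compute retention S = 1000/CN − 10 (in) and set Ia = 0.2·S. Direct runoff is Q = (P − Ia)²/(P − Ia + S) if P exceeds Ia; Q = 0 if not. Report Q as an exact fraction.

Q = 918514249/366158700 in ≈ 2.509 in

AMC II — tabulated CN = 41 applies directly.
Retention S: 1000/CN − 10 with CN=41.000 → S = 590/41 ≈ 14.390 in
Initial abstraction Ia = S/5 = (590/41)/5 = 118/41 ≈ 2.878 in
P − Ia = 10.270 − 2.878 = 30307/4100 ≈ 7.392 in (> 0, runoff occurs)
Q = (30307/4100)²/((30307/4100) + 590/41) = (918514249/16810000)/(89307/4100) = 918514249/366158700 in ≈ 2.509 in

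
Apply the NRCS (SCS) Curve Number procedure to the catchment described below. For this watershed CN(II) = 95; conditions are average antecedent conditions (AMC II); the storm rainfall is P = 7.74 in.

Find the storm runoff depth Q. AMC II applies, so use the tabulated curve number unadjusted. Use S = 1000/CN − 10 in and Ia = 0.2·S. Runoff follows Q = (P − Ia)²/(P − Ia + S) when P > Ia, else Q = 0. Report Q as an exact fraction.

Average conditions: CN = 95 (no AMC adjustment).
Retention S: 1000/CN − 10 with CN=95.000 → S = 10/19 ≈ 0.526 in
Ia = 0.2·(10/19) = 2/19 in ≈ 0.105 in
Excess rainfall: 7.740 − 0.105 = 7.635 in; P > Ia so Q > 0
Q = (7253/950)²/((7253/950) + 10/19) = (52606009/902500)/(7753/950) = 52606009/7365350 in ≈ 7.142 in

Q = 52606009/7365350 in ≈ 7.142 in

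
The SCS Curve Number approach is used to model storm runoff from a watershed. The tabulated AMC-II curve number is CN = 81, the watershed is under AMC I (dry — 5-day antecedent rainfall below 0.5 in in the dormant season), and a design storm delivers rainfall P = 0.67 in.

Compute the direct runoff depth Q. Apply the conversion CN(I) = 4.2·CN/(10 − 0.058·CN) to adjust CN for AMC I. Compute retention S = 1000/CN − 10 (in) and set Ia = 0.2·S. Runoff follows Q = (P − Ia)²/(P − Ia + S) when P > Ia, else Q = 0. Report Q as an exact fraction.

Adjust CN=81 to AMC I: 4.2·81/(10 − 0.058·81) → (1701/5) ÷ (2651/500) = 170100/2651 ≈ 64.164
Max retention: S = 1000/(170100/2651) − 10 = 9500/1701 in (≈ 5.585 in)
Initial abstraction Ia = S/5 = (9500/1701)/5 = 1900/1701 ≈ 1.117 in
P = 0.670 ≤ Ia = 1.117 in: entire storm abstracted, Q = 0.

Q = 0 in ≈ 0.000 in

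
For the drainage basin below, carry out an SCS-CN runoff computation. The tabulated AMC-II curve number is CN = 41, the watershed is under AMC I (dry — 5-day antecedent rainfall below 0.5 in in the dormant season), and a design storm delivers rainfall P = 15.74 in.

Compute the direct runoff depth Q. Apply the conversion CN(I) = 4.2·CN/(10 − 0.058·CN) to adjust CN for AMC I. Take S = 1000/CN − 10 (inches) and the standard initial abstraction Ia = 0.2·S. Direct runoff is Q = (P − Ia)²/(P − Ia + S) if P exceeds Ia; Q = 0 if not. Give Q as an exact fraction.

Dry (AMC I): CN(I) = 4.2·41/(10 − 0.058·41) = (861/5)/(3811/500) = 86100/3811 ≈ 22.592
S = 1000/(86100/3811) − 10 = 29500/861 in ≈ 34.262 in
Initial abstraction Ia = S/5 = (29500/861)/5 = 5900/861 ≈ 6.852 in
Excess rainfall: 15.740 − 6.852 = 8.888 in; P > Ia so Q > 0
Q: (382607/43050)² ÷ (1857607/43050) = 146388116449/79969981350 in (≈ 1.831 in)

Q = 146388116449/79969981350 in ≈ 1.831 in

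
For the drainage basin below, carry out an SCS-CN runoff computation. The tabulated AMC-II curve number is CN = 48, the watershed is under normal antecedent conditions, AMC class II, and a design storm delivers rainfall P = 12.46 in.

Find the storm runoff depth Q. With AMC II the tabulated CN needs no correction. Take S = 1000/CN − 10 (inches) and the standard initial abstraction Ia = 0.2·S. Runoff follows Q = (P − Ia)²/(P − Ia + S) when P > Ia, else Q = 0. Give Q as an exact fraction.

AMC II — tabulated CN = 48 applies directly.
Max retention: S = 1000/48 − 10 = 65/6 in (≈ 10.833 in)
Initial abstraction Ia = S/5 = (65/6)/5 = 13/6 ≈ 2.167 in
Excess rainfall: 12.460 − 2.167 = 10.293 in; P > Ia so Q > 0
Q: (772/75)² ÷ (3169/150) = 1191968/237675 in (≈ 5.015 in)

Q = 1191968/237675 in ≈ 5.015 in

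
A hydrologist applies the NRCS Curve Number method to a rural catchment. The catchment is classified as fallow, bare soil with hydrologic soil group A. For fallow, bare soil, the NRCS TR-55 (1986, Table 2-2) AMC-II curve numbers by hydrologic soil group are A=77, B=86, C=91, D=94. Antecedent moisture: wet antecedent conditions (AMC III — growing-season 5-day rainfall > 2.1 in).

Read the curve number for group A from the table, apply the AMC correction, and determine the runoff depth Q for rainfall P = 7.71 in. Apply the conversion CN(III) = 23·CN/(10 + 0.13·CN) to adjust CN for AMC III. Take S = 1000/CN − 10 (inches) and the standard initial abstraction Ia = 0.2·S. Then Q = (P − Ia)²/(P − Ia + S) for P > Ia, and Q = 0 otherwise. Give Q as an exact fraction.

NRCS table: fallow, bare soil, soil group A → CN(II) = 77
CN(III) from CN(II)=77: (23·77)/(10 + 0.13·77) = 7700/87 ≈ 88.506
Max retention: S = 1000/(7700/87) − 10 = 100/77 in (≈ 1.299 in)
Ia = 0.2·(100/77) = 20/77 in ≈ 0.260 in
Excess rainfall: 7.710 − 0.260 = 7.450 in; P > Ia so Q > 0
Q: (57367/7700)² ÷ (67367/7700) = 3290972689/518725900 in (≈ 6.344 in)

Q = 3290972689/518725900 in ≈ 6.344 in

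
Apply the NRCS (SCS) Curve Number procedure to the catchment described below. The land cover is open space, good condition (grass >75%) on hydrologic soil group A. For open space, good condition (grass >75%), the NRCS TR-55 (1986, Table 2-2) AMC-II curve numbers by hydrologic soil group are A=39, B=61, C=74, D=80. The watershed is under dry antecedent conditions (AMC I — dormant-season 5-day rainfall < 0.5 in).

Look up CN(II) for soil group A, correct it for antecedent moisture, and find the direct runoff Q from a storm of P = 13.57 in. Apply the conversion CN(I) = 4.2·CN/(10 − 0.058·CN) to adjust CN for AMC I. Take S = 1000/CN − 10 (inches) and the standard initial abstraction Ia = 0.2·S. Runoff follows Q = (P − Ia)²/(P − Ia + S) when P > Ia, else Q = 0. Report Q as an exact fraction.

NRCS table: open space, good condition (grass >75%), soil group A → CN(II) = 39
CN(I) from CN(II)=39: (4.2·39)/(10 − 0.058·39) = 81900/3869 ≈ 21.168
S = 1000/(81900/3869) − 10 = 30500/819 in ≈ 37.241 in
Ia = 0.2S: 0.2·37.241 = 7.448 in (exactly 6100/819)
Since P=13.570 > Ia=7.448: effective rainfall P−Ia = 501383/81900 in
Q: (501383/81900)² ÷ (3551383/81900) = 251384912689/290858267700 in (≈ 0.864 in)

Q = 251384912689/290858267700 in ≈ 0.864 in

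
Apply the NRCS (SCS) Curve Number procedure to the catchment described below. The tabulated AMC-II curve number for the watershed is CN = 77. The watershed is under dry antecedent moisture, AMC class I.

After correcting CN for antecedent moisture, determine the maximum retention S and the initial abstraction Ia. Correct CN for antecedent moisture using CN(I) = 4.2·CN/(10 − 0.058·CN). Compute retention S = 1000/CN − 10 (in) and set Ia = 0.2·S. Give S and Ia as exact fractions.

S = 11500/1617 in ≈ 7.112 in; Ia = 2300/1617 in ≈ 1.422 in

Dry (AMC I): CN(I) = 4.2·77/(10 − 0.058·77) = (1617/5)/(2767/500) = 161700/2767 ≈ 58.439
S = 1000/(161700/2767) − 10 = 11500/1617 in ≈ 7.112 in
Ia = 0.2S: 0.2·7.112 = 1.422 in (exactly 2300/1617)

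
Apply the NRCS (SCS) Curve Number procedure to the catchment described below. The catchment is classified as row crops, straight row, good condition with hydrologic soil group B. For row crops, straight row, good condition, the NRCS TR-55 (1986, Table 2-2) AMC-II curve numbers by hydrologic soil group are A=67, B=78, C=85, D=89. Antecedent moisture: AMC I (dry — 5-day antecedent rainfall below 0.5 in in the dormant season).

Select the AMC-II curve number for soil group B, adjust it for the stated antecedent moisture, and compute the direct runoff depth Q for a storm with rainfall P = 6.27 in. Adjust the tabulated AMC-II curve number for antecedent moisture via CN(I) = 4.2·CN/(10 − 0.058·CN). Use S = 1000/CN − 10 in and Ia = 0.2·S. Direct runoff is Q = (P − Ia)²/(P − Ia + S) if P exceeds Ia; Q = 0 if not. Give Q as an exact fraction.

Q = 14802067379/7099337700 in ≈ 2.085 in

NRCS table: row crops, straight row, good condition, soil group B → CN(II) = 78
Dry (AMC I): CN(I) = 4.2·78/(10 − 0.058·78) = (1638/5)/(1369/250) = 81900/1369 ≈ 59.825
Max retention: S = 1000/(81900/1369) − 10 = 5500/819 in (≈ 6.716 in)
Initial abstraction Ia = S/5 = (5500/819)/5 = 1100/819 ≈ 1.343 in
Since P=6.270 > Ia=1.343: effective rainfall P−Ia = 403513/81900 in
Q = (403513/81900)²/((403513/81900) + 5500/819) = (162822741169/6707610000)/(953513/81900) = 14802067379/7099337700 in ≈ 2.085 in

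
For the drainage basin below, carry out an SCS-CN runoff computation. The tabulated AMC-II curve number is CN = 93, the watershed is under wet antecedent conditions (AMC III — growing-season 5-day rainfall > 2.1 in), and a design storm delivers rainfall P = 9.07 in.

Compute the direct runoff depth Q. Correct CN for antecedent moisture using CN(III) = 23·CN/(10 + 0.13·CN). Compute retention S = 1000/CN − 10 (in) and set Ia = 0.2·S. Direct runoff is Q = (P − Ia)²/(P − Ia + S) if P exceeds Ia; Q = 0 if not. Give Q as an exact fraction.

Q = 3709757201329/426960014700 in ≈ 8.689 in

CN(III) from CN(II)=93: (23·93)/(10 + 0.13·93) = 213900/2209 ≈ 96.831
S = 1000/(213900/2209) − 10 = 700/2139 in ≈ 0.327 in
Ia = 0.2S: 0.2·0.327 = 0.065 in (exactly 140/2139)
Since P=9.070 > Ia=0.065: effective rainfall P−Ia = 1926073/213900 in
Q = (1926073/213900)²/((1926073/213900) + 700/2139) = (3709757201329/45753210000)/(1996073/213900) = 3709757201329/426960014700 in ≈ 8.689 in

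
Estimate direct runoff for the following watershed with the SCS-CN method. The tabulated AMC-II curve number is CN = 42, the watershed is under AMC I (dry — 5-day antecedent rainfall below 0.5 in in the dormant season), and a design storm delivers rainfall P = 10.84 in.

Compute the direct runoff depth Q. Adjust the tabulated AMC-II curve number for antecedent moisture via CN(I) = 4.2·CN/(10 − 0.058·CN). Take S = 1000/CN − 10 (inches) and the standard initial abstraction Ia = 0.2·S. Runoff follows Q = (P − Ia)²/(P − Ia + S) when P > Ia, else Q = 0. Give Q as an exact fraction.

Q = 2210034121/4514858775 in ≈ 0.490 in

Adjust CN=42 to AMC I: 4.2·42/(10 − 0.058·42) → (882/5) ÷ (1891/250) = 44100/1891 ≈ 23.321
Max retention: S = 1000/(44100/1891) − 10 = 14500/441 in (≈ 32.880 in)
Ia = 0.2·(14500/441) = 2900/441 in ≈ 6.576 in
Excess rainfall: 10.840 − 6.576 = 4.264 in; P > Ia so Q > 0
Q: (47011/11025)² ÷ (409511/11025) = 2210034121/4514858775 in (≈ 0.490 in)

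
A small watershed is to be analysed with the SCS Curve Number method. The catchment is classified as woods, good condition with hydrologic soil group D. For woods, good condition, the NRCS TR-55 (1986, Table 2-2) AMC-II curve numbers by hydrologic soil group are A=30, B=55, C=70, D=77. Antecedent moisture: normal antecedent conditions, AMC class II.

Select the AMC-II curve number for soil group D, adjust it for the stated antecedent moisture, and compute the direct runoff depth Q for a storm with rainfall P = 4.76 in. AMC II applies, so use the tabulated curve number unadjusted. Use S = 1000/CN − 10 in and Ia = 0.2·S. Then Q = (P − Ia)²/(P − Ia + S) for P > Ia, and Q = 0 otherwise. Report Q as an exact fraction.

Q = 64208169/26493775 in ≈ 2.424 in

NRCS table: woods, good condition, soil group D → CN(II) = 77
Average conditions: CN = 77 (no AMC adjustment).
S = 1000/77 − 10 = 230/77 in ≈ 2.987 in
Initial abstraction Ia = S/5 = (230/77)/5 = 46/77 ≈ 0.597 in
Excess rainfall: 4.760 − 0.597 = 4.163 in; P > Ia so Q > 0
Q = (8013/1925)²/((8013/1925) + 230/77) = (64208169/3705625)/(13763/1925) = 64208169/26493775 in ≈ 2.424 in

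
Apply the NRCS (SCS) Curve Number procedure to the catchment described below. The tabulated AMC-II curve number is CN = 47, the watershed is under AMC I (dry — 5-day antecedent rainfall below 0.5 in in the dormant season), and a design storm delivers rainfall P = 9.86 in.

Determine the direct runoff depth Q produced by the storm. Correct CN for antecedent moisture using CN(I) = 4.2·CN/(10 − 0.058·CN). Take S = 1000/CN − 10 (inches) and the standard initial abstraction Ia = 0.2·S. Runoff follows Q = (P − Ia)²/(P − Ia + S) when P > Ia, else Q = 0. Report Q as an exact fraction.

CN(I) from CN(II)=47: (4.2·47)/(10 − 0.058·47) = 98700/3637 ≈ 27.138
Retention S: 1000/CN − 10 with CN=27.138 → S = 26500/987 ≈ 26.849 in
Ia = 0.2S: 0.2·26.849 = 5.370 in (exactly 5300/987)
P − Ia = 9.860 − 5.370 = 221591/49350 ≈ 4.490 in (> 0, runoff occurs)
Q = (221591/49350)²/((221591/49350) + 26500/987) = (49102571281/2435422500)/(1546591/49350) = 49102571281/76324265850 in ≈ 0.643 in

Q = 49102571281/76324265850 in ≈ 0.643 in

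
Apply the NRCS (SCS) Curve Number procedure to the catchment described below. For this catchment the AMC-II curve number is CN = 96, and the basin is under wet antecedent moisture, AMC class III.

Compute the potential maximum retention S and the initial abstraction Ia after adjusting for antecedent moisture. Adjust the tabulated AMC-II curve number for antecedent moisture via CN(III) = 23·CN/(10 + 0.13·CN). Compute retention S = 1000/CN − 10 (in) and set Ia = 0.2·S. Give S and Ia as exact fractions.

Adjust CN=96 to AMC III: 23·96/(10 + 0.13·96) → 2208 ÷ (562/25) = 27600/281 ≈ 98.221
Max retention: S = 1000/(27600/281) − 10 = 25/138 in (≈ 0.181 in)
Ia = 0.2·(25/138) = 5/138 in ≈ 0.036 in

S = 25/138 in ≈ 0.181 in; Ia = 5/138 in ≈ 0.036 in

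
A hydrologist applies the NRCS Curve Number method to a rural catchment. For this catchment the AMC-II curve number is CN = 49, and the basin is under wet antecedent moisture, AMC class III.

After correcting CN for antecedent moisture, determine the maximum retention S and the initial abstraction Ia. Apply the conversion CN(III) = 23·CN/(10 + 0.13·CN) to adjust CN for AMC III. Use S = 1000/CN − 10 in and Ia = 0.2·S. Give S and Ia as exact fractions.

Adjust CN=49 to AMC III: 23·49/(10 + 0.13·49) → 1127 ÷ (1637/100) = 112700/1637 ≈ 68.845
S = 1000/(112700/1637) − 10 = 5100/1127 in ≈ 4.525 in
Initial abstraction Ia = S/5 = (5100/1127)/5 = 1020/1127 ≈ 0.905 in

S = 5100/1127 in ≈ 4.525 in; Ia = 1020/1127 in ≈ 0.905 in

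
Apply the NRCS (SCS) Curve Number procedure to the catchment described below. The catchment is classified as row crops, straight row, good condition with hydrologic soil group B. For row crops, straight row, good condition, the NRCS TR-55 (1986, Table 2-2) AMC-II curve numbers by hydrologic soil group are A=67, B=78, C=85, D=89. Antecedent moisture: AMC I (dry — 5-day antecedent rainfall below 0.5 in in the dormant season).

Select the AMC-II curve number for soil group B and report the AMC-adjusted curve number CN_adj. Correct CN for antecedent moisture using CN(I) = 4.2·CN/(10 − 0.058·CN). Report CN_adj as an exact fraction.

NRCS table: row crops, straight row, good condition, soil group B → CN(II) = 78
Dry (AMC I): CN(I) = 4.2·78/(10 − 0.058·78) = (1638/5)/(1369/250) = 81900/1369 ≈ 59.825

CN_adj = 81900/1369 ≈ 59.825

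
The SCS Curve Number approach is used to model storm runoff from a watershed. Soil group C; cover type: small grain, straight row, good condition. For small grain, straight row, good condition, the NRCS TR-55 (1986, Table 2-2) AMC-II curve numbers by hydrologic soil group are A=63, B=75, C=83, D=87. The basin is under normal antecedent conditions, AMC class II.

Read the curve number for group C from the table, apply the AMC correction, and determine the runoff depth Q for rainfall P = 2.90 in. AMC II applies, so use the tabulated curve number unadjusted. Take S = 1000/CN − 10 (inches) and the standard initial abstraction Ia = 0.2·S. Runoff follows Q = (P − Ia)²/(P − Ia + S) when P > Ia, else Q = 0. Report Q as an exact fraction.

Q = 4272489/3126610 in ≈ 1.366 in

NRCS table: small grain, straight row, good condition, soil group C → CN(II) = 83
AMC II — tabulated CN = 83 applies directly.
Retention S: 1000/CN − 10 with CN=83.000 → S = 170/83 ≈ 2.048 in
Initial abstraction Ia = S/5 = (170/83)/5 = 34/83 ≈ 0.410 in
P − Ia = 2.900 − 0.410 = 2067/830 ≈ 2.490 in (> 0, runoff occurs)
Runoff Q = (P−Ia)²/(P−Ia+S) = (2.490)²/(2.490+2.048) = 4272489/3126610 ≈ 1.366 in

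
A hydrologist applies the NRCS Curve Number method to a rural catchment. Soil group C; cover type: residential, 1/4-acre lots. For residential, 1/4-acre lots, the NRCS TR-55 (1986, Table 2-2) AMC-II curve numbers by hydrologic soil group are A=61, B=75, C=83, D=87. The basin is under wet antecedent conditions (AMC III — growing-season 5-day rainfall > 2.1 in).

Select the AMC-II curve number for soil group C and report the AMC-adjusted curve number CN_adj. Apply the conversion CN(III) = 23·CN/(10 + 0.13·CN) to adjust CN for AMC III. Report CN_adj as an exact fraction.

CN_adj = 190900/2079 ≈ 91.823

NRCS table: residential, 1/4-acre lots, soil group C → CN(II) = 83
Adjust CN=83 to AMC III: 23·83/(10 + 0.13·83) → 1909 ÷ (2079/100) = 190900/2079 ≈ 91.823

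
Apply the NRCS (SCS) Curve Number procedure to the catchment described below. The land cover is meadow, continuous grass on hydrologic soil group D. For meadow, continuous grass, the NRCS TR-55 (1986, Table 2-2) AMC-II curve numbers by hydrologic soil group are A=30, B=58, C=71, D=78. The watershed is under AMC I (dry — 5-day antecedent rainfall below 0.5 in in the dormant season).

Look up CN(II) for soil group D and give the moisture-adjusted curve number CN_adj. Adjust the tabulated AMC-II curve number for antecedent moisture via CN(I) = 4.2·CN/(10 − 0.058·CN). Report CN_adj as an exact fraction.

NRCS table: meadow, continuous grass, soil group D → CN(II) = 78
Dry (AMC I): CN(I) = 4.2·78/(10 − 0.058·78) = (1638/5)/(1369/250) = 81900/1369 ≈ 59.825

CN_adj = 81900/1369 ≈ 59.825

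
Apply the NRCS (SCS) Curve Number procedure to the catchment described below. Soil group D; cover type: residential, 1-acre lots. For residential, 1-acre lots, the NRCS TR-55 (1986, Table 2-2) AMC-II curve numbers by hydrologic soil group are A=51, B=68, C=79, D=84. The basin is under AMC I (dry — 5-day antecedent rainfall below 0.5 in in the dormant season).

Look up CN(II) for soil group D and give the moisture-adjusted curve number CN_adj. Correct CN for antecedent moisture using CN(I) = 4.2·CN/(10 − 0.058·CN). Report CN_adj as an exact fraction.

NRCS table: residential, 1-acre lots, soil group D → CN(II) = 84
Adjust CN=84 to AMC I: 4.2·84/(10 − 0.058·84) → (1764/5) ÷ (641/125) = 44100/641 ≈ 68.799

CN_adj = 44100/641 ≈ 68.799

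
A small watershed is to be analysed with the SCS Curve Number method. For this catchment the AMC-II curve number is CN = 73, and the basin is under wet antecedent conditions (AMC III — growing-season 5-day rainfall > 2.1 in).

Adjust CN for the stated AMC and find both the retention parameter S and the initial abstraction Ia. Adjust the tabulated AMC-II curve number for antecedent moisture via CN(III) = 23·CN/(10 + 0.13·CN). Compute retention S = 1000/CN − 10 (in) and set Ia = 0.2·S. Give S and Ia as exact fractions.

CN(III) from CN(II)=73: (23·73)/(10 + 0.13·73) = 167900/1949 ≈ 86.147
Retention S: 1000/CN − 10 with CN=86.147 → S = 2700/1679 ≈ 1.608 in
Ia = 0.2S: 0.2·1.608 = 0.322 in (exactly 540/1679)

S = 2700/1679 in ≈ 1.608 in; Ia = 540/1679 in ≈ 0.322 in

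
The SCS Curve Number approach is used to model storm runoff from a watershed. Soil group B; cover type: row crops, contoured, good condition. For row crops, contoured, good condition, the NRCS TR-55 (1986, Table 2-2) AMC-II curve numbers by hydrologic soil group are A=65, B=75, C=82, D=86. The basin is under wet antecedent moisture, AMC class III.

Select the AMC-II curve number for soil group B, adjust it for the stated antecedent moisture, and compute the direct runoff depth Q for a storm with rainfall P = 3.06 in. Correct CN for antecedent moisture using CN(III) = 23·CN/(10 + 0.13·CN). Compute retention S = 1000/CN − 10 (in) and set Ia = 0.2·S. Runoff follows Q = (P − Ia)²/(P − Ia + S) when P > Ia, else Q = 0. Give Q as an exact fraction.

Q = 91336249/50221650 in ≈ 1.819 in

NRCS table: row crops, contoured, good condition, soil group B → CN(II) = 75
Wet (AMC III): CN(III) = 23·75/(10 + 0.13·75) = 1725/(79/4) = 6900/79 ≈ 87.342
Max retention: S = 1000/(6900/79) − 10 = 100/69 in (≈ 1.449 in)
Ia = 0.2·(100/69) = 20/69 in ≈ 0.290 in
Since P=3.060 > Ia=0.290: effective rainfall P−Ia = 9557/3450 in
Q = (9557/3450)²/((9557/3450) + 100/69) = (91336249/11902500)/(14557/3450) = 91336249/50221650 in ≈ 1.819 in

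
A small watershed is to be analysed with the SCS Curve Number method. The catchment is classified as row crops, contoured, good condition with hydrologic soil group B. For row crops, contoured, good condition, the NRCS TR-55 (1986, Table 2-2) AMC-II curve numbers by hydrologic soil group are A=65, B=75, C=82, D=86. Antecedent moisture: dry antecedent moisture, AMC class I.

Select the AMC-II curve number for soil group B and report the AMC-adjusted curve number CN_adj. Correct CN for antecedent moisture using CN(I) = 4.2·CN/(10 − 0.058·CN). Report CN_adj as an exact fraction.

NRCS table: row crops, contoured, good condition, soil group B → CN(II) = 75
Dry (AMC I): CN(I) = 4.2·75/(10 − 0.058·75) = 315/(113/20) = 6300/113 ≈ 55.752

CN_adj = 6300/113 ≈ 55.752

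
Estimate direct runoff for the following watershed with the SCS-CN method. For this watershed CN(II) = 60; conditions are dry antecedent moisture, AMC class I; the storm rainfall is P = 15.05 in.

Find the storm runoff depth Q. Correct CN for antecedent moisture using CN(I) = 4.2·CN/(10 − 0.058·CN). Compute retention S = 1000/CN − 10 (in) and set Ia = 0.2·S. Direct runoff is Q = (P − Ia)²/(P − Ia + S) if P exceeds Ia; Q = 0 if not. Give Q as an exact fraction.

Dry (AMC I): CN(I) = 4.2·60/(10 − 0.058·60) = 252/(163/25) = 6300/163 ≈ 38.650
S = 1000/(6300/163) − 10 = 1000/63 in ≈ 15.873 in
Ia = 0.2·(1000/63) = 200/63 in ≈ 3.175 in
Excess rainfall: 15.050 − 3.175 = 11.875 in; P > Ia so Q > 0
Runoff Q = (P−Ia)²/(P−Ia+S) = (11.875)²/(11.875+15.873) = 223891369/44053380 ≈ 5.082 in

Q = 223891369/44053380 in ≈ 5.082 in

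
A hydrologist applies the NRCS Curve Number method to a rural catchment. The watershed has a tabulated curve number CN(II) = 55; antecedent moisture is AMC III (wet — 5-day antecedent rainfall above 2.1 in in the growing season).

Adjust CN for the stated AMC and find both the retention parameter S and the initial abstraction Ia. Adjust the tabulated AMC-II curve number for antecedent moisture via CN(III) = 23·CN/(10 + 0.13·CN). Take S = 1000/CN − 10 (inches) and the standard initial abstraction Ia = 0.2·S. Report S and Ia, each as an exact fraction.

Adjust CN=55 to AMC III: 23·55/(10 + 0.13·55) → 1265 ÷ (343/20) = 25300/343 ≈ 73.761
Retention S: 1000/CN − 10 with CN=73.761 → S = 900/253 ≈ 3.557 in
Ia = 0.2·(900/253) = 180/253 in ≈ 0.711 in

S = 900/253 in ≈ 3.557 in; Ia = 180/253 in ≈ 0.711 in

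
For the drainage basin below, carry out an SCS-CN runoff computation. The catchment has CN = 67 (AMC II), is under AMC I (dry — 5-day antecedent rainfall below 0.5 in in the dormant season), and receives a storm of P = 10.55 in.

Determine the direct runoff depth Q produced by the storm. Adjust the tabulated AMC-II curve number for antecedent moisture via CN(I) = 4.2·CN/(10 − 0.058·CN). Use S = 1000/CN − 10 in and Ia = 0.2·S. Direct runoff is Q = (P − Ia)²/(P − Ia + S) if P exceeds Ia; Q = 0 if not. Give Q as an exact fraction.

Q = 5922687681/1753675420 in ≈ 3.377 in

Adjust CN=67 to AMC I: 4.2·67/(10 − 0.058·67) → (1407/5) ÷ (3057/500) = 46900/1019 ≈ 46.026
S = 1000/(46900/1019) − 10 = 5500/469 in ≈ 11.727 in
Ia = 0.2·(5500/469) = 1100/469 in ≈ 2.345 in
P − Ia = 10.550 − 2.345 = 76959/9380 ≈ 8.205 in (> 0, runoff occurs)
Runoff Q = (P−Ia)²/(P−Ia+S) = (8.205)²/(8.205+11.727) = 5922687681/1753675420 ≈ 3.377 in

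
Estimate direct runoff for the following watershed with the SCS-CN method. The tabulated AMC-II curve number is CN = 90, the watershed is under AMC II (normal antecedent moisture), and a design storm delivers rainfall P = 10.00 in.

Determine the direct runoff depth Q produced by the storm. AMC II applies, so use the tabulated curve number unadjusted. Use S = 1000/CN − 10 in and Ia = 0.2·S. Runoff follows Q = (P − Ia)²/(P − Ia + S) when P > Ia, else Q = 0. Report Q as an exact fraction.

AMC II — tabulated CN = 90 applies directly.
Max retention: S = 1000/90 − 10 = 10/9 in (≈ 1.111 in)
Initial abstraction Ia = S/5 = (10/9)/5 = 2/9 ≈ 0.222 in
Excess rainfall: 10.000 − 0.222 = 9.778 in; P > Ia so Q > 0
Runoff Q = (P−Ia)²/(P−Ia+S) = (9.778)²/(9.778+1.111) = 3872/441 ≈ 8.780 in

Q = 3872/441 in ≈ 8.780 in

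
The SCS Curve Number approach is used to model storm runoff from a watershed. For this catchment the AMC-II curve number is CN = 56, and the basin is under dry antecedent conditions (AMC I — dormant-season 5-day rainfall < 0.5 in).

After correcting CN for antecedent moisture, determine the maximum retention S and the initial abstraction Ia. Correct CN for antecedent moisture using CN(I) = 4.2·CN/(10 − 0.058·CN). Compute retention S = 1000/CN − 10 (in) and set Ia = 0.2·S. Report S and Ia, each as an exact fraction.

CN(I) from CN(II)=56: (4.2·56)/(10 − 0.058·56) = 7350/211 ≈ 34.834
S = 1000/(7350/211) − 10 = 2750/147 in ≈ 18.707 in
Ia = 0.2S: 0.2·18.707 = 3.741 in (exactly 550/147)

S = 2750/147 in ≈ 18.707 in; Ia = 550/147 in ≈ 3.741 in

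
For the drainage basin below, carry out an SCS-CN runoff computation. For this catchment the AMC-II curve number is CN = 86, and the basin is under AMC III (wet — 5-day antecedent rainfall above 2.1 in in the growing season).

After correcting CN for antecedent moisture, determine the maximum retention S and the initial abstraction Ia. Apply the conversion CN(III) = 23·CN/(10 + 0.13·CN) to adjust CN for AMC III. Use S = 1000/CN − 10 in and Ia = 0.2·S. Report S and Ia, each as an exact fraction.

Wet (AMC III): CN(III) = 23·86/(10 + 0.13·86) = 1978/(1059/50) = 98900/1059 ≈ 93.390
Retention S: 1000/CN − 10 with CN=93.390 → S = 700/989 ≈ 0.708 in
Ia = 0.2S: 0.2·0.708 = 0.142 in (exactly 140/989)

S = 700/989 in ≈ 0.708 in; Ia = 140/989 in ≈ 0.142 in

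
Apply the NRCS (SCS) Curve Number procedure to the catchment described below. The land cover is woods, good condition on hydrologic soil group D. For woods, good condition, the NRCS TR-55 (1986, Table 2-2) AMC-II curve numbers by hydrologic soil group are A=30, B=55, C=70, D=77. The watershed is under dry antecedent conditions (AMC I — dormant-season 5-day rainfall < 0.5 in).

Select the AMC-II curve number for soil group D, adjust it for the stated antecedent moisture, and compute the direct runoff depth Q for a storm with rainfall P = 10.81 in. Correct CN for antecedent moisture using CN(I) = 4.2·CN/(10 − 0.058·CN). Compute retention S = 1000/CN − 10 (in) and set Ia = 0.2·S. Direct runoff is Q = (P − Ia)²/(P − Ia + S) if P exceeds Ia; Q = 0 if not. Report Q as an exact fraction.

Q = 100184964023/18757038300 in ≈ 5.341 in

NRCS table: woods, good condition, soil group D → CN(II) = 77
Adjust CN=77 to AMC I: 4.2·77/(10 − 0.058·77) → (1617/5) ÷ (2767/500) = 161700/2767 ≈ 58.439
S = 1000/(161700/2767) − 10 = 11500/1617 in ≈ 7.112 in
Ia = 0.2S: 0.2·7.112 = 1.422 in (exactly 2300/1617)
Excess rainfall: 10.810 − 1.422 = 9.388 in; P > Ia so Q > 0
Q: (1517977/161700)² ÷ (2667977/161700) = 100184964023/18757038300 in (≈ 5.341 in)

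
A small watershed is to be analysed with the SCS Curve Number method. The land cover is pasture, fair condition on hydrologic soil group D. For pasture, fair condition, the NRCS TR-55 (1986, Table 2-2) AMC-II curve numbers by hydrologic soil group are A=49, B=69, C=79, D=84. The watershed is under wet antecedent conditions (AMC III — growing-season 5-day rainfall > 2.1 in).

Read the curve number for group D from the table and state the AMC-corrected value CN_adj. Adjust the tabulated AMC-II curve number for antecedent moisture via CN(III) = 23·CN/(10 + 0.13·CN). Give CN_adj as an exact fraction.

NRCS table: pasture, fair condition, soil group D → CN(II) = 84
Adjust CN=84 to AMC III: 23·84/(10 + 0.13·84) → 1932 ÷ (523/25) = 48300/523 ≈ 92.352

CN_adj = 48300/523 ≈ 92.352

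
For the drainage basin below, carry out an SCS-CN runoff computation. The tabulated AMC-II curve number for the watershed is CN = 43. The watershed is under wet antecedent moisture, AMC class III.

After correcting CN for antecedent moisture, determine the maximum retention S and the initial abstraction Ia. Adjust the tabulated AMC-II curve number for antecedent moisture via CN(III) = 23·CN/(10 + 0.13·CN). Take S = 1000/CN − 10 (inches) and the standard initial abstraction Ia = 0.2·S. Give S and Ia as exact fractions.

Adjust CN=43 to AMC III: 23·43/(10 + 0.13·43) → 989 ÷ (1559/100) = 98900/1559 ≈ 63.438
Retention S: 1000/CN − 10 with CN=63.438 → S = 5700/989 ≈ 5.763 in
Ia = 0.2S: 0.2·5.763 = 1.153 in (exactly 1140/989)

S = 5700/989 in ≈ 5.763 in; Ia = 1140/989 in ≈ 1.153 in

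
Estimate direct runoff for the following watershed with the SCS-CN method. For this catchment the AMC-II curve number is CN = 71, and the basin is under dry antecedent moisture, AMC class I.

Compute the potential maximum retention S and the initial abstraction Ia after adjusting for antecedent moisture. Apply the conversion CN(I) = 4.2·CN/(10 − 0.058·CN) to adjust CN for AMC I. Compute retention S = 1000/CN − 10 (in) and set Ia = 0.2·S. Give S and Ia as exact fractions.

Dry (AMC I): CN(I) = 4.2·71/(10 − 0.058·71) = (1491/5)/(2941/500) = 149100/2941 ≈ 50.697
S = 1000/(149100/2941) − 10 = 14500/1491 in ≈ 9.725 in
Ia = 0.2·(14500/1491) = 2900/1491 in ≈ 1.945 in

S = 14500/1491 in ≈ 9.725 in; Ia = 2900/1491 in ≈ 1.945 in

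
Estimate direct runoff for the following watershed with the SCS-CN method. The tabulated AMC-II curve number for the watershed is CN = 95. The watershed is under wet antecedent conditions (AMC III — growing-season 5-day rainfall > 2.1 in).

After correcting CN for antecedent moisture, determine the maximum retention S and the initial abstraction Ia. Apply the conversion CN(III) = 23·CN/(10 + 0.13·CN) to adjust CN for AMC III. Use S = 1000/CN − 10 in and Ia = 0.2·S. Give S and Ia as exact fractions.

Adjust CN=95 to AMC III: 23·95/(10 + 0.13·95) → 2185 ÷ (447/20) = 43700/447 ≈ 97.763
Retention S: 1000/CN − 10 with CN=97.763 → S = 100/437 ≈ 0.229 in
Ia = 0.2S: 0.2·0.229 = 0.046 in (exactly 20/437)

S = 100/437 in ≈ 0.229 in; Ia = 20/437 in ≈ 0.046 in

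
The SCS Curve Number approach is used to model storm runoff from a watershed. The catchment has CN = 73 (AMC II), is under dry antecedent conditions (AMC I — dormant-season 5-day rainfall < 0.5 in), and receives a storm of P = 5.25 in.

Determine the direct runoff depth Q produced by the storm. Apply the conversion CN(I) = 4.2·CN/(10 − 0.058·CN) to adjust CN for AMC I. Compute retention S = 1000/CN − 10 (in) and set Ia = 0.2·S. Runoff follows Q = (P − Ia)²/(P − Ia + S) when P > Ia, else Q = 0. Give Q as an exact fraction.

Q = 16950387/17122588 in ≈ 0.990 in

Dry (AMC I): CN(I) = 4.2·73/(10 − 0.058·73) = (1533/5)/(2883/500) = 51100/961 ≈ 53.174
Retention S: 1000/CN − 10 with CN=53.174 → S = 4500/511 ≈ 8.806 in
Ia = 0.2S: 0.2·8.806 = 1.761 in (exactly 900/511)
Excess rainfall: 5.250 − 1.761 = 3.489 in; P > Ia so Q > 0
Runoff Q = (P−Ia)²/(P−Ia+S) = (3.489)²/(3.489+8.806) = 16950387/17122588 ≈ 0.990 in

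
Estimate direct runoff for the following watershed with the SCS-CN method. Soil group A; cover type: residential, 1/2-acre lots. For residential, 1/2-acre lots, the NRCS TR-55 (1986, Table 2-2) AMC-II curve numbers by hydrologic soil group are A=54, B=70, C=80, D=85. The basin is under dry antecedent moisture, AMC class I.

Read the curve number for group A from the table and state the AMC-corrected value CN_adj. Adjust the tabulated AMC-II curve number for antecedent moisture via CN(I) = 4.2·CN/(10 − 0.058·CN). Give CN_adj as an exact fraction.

NRCS table: residential, 1/2-acre lots, soil group A → CN(II) = 54
Dry (AMC I): CN(I) = 4.2·54/(10 − 0.058·54) = (1134/5)/(1717/250) = 56700/1717 ≈ 33.023

CN_adj = 56700/1717 ≈ 33.023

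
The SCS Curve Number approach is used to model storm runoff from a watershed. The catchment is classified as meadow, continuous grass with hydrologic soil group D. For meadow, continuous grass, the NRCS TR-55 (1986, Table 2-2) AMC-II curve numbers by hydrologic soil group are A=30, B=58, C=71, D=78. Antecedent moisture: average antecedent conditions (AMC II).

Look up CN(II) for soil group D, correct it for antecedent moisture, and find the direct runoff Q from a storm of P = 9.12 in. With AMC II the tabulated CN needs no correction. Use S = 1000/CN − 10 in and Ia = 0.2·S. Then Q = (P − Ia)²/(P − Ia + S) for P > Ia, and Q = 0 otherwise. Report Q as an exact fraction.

NRCS table: meadow, continuous grass, soil group D → CN(II) = 78
AMC II — tabulated CN = 78 applies directly.
Max retention: S = 1000/78 − 10 = 110/39 in (≈ 2.821 in)
Initial abstraction Ia = S/5 = (110/39)/5 = 22/39 ≈ 0.564 in
Since P=9.120 > Ia=0.564: effective rainfall P−Ia = 8342/975 in
Q: (8342/975)² ÷ (11092/975) = 17397241/2703675 in (≈ 6.435 in)

Q = 17397241/2703675 in ≈ 6.435 in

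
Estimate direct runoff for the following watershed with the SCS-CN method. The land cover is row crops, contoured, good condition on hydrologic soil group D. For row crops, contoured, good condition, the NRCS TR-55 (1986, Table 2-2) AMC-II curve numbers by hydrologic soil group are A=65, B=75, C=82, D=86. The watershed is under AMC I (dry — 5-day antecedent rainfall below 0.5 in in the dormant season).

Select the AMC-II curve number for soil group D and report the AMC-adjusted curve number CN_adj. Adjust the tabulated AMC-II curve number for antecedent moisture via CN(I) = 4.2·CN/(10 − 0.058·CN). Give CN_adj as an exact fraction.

NRCS table: row crops, contoured, good condition, soil group D → CN(II) = 86
Adjust CN=86 to AMC I: 4.2·86/(10 − 0.058·86) → (1806/5) ÷ (1253/250) = 12900/179 ≈ 72.067

CN_adj = 12900/179 ≈ 72.067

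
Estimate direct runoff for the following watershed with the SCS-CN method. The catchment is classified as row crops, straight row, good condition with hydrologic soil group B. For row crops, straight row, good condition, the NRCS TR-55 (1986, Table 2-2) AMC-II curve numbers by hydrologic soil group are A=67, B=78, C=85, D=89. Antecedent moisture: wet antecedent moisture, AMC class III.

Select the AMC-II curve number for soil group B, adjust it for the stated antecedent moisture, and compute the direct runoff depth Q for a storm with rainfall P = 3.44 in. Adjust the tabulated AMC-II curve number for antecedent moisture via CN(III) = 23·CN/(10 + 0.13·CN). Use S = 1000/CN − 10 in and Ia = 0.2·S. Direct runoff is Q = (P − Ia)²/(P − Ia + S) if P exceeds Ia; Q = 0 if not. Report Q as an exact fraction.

NRCS table: row crops, straight row, good condition, soil group B → CN(II) = 78
Wet (AMC III): CN(III) = 23·78/(10 + 0.13·78) = 1794/(1007/50) = 89700/1007 ≈ 89.076
Max retention: S = 1000/(89700/1007) − 10 = 1100/897 in (≈ 1.226 in)
Ia = 0.2·(1100/897) = 220/897 in ≈ 0.245 in
Since P=3.440 > Ia=0.245: effective rainfall P−Ia = 71642/22425 in
Q = (71642/22425)²/((71642/22425) + 1100/897) = (5132576164/502880625)/(99142/22425) = 2566288082/1111629675 in ≈ 2.309 in

Q = 2566288082/1111629675 in ≈ 2.309 in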